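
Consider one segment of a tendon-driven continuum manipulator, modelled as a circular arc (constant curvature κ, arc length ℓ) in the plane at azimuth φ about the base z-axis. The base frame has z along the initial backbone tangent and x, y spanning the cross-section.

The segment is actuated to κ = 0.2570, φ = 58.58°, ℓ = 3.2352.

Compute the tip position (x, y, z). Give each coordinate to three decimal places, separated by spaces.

0.662 1.083 2.875

θ = κ·ℓ = 0.2570 × 3.2352 = 0.83145 rad
ρ = (1 − cos θ)/κ = (1 − 0.67381)/0.2570 = 1.26923
z = sin θ / κ = 0.73891/0.2570 = 2.87512
x = ρ cos φ = 1.26923 × cos(58.58°) = 0.66166
y = ρ sin φ = 1.26923 × sin(58.58°) = 1.08312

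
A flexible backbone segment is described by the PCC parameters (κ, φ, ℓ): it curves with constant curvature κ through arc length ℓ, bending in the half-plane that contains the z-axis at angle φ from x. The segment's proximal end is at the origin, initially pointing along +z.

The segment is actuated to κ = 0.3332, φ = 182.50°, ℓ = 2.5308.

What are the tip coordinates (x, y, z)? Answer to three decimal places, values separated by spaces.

θ = κ·ℓ = 0.3332 × 2.5308 = 0.84326 rad
ρ = (1 − cos θ)/κ = (1 − 0.66503)/0.3332 = 1.00531
z = sin θ / κ = 0.74682/0.3332 = 2.24135
x = ρ cos φ = 1.00531 × cos(182.50°) = -1.00436
y = ρ sin φ = 1.00531 × sin(182.50°) = -0.04385

-1.004 -0.044 2.241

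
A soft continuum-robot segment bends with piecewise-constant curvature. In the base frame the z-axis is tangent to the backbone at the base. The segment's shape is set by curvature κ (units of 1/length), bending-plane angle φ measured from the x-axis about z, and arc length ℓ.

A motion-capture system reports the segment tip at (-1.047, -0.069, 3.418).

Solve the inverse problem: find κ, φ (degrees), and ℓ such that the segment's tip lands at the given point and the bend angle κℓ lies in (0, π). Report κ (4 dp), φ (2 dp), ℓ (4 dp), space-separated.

0.1642 183.77 3.6288

ρ = √(x²+y²) = √(-1.047² + -0.069²) = 1.04927
φ = atan2(y, x) mod 360° = atan2(-0.069, -1.047) = 183.7705°
|p|² = ρ² + z² = 1.04927² + 3.418² = 12.78369
κ = 2ρ / |p|² = 2×1.04927 / 12.78369 = 0.16416
θ = 2·atan2(ρ, z) = 2·atan2(1.04927, 3.418) = 0.59570 rad
ℓ = θ/κ = 0.59570/0.16416 = 3.62885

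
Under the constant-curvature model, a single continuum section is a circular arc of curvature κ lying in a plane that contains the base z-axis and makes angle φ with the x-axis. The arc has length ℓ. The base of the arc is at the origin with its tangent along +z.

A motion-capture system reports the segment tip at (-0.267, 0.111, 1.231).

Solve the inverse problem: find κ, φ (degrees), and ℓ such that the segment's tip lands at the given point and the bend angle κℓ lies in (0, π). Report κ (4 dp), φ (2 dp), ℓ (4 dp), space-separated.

ρ = √(x²+y²) = √(-0.267² + 0.111²) = 0.28915
φ = atan2(y, x) mod 360° = atan2(0.111, -0.267) = 157.4259°
|p|² = ρ² + z² = 0.28915² + 1.231² = 1.59897
κ = 2ρ / |p|² = 2×0.28915 / 1.59897 = 0.36168
θ = 2·atan2(ρ, z) = 2·atan2(0.28915, 1.231) = 0.46142 rad
ℓ = θ/κ = 0.46142/0.36168 = 1.27579

0.3617 157.43 1.2758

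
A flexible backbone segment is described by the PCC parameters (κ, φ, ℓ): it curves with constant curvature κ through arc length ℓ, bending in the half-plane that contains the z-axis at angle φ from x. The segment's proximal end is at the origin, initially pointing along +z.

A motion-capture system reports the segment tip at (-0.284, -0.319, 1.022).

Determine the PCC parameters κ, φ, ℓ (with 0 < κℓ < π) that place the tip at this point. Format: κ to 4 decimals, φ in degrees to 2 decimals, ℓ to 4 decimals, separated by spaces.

0.6962 228.32 1.1371

ρ = √(x²+y²) = √(-0.284² + -0.319²) = 0.42710
φ = atan2(y, x) mod 360° = atan2(-0.319, -0.284) = 228.3219°
|p|² = ρ² + z² = 0.42710² + 1.022² = 1.22690
κ = 2ρ / |p|² = 2×0.42710 / 1.22690 = 0.69623
θ = 2·atan2(ρ, z) = 2·atan2(0.42710, 1.022) = 0.79170 rad
ℓ = θ/κ = 0.79170/0.69623 = 1.13712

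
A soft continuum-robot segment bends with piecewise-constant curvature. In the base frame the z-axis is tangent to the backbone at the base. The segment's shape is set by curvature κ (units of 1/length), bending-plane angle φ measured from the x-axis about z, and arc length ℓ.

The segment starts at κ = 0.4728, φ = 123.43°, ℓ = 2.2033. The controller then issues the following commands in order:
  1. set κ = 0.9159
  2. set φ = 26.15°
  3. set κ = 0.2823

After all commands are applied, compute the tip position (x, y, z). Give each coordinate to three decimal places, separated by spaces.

initial: κ=0.4728, φ=123.43°, ℓ=2.2033
cmd 1: set κ=0.9159 → (κ,φ,ℓ)=(0.9159,123.43°,2.2033) → tip=(-0.8616,1.3052,0.9845)
cmd 2: set φ=26.15° → (κ,φ,ℓ)=(0.9159,26.15°,2.2033) → tip=(1.4039,0.6893,0.9845)
cmd 3: set κ=0.2823 → (κ,φ,ℓ)=(0.2823,26.15°,2.2033) → tip=(0.5955,0.2924,2.0640)

0.596 0.292 2.064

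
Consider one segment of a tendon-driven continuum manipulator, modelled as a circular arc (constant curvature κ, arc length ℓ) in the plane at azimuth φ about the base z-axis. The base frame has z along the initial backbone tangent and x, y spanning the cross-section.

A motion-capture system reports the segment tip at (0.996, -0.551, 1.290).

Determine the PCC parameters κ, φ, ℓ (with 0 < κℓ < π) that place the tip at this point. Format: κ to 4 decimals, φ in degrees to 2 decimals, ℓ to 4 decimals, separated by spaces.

ρ = √(x²+y²) = √(0.996² + -0.551²) = 1.13825
φ = atan2(y, x) mod 360° = atan2(-0.551, 0.996) = 331.0481°
|p|² = ρ² + z² = 1.13825² + 1.290² = 2.95972
κ = 2ρ / |p|² = 2×1.13825 / 2.95972 = 0.76916
θ = 2·atan2(ρ, z) = 2·atan2(1.13825, 1.290) = 1.44597 rad
ℓ = θ/κ = 1.44597/0.76916 = 1.87993

0.7692 331.05 1.8799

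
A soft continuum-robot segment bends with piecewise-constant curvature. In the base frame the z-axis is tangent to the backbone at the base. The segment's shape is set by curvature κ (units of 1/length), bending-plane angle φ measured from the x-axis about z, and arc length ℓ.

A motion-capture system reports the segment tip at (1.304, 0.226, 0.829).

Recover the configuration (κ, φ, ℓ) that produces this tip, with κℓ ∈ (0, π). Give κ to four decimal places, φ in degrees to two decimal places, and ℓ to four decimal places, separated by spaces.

ρ = √(x²+y²) = √(1.304² + 0.226²) = 1.32344
φ = atan2(y, x) mod 360° = atan2(0.226, 1.304) = 9.8324°
|p|² = ρ² + z² = 1.32344² + 0.829² = 2.43873
κ = 2ρ / |p|² = 2×1.32344 / 2.43873 = 1.08535
θ = 2·atan2(ρ, z) = 2·atan2(1.32344, 0.829) = 2.02238 rad
ℓ = θ/κ = 2.02238/1.08535 = 1.86335

1.0854 9.83 1.8633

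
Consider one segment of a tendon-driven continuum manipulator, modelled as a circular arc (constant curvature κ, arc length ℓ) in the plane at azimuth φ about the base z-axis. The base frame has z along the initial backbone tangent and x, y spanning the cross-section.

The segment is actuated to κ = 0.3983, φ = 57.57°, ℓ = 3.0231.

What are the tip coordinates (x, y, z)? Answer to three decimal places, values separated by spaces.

0.864 1.359 2.344

θ = κ·ℓ = 0.3983 × 3.0231 = 1.20410 rad
ρ = (1 − cos θ)/κ = (1 − 0.35853)/0.3983 = 1.61051
z = sin θ / κ = 0.93352/0.3983 = 2.34375
x = ρ cos φ = 1.61051 × cos(57.57°) = 0.86367
y = ρ sin φ = 1.61051 × sin(57.57°) = 1.35935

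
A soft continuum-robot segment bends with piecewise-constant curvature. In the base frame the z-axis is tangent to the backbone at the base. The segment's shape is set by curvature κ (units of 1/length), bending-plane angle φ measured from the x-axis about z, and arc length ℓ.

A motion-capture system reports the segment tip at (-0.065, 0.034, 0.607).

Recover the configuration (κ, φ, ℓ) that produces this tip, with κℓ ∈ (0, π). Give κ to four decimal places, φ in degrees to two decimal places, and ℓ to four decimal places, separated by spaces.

ρ = √(x²+y²) = √(-0.065² + 0.034²) = 0.07336
φ = atan2(y, x) mod 360° = atan2(0.034, -0.065) = 152.3870°
|p|² = ρ² + z² = 0.07336² + 0.607² = 0.37383
κ = 2ρ / |p|² = 2×0.07336 / 0.37383 = 0.39245
θ = 2·atan2(ρ, z) = 2·atan2(0.07336, 0.607) = 0.24053 rad
ℓ = θ/κ = 0.24053/0.39245 = 0.61289

0.3925 152.39 0.6129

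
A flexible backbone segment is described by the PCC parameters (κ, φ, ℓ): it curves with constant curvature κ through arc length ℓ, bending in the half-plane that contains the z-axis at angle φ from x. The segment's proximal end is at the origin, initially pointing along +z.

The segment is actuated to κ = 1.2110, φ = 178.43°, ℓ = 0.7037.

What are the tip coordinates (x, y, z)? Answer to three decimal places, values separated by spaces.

-0.282 0.008 0.622

θ = κ·ℓ = 1.2110 × 0.7037 = 0.85218 rad
ρ = (1 − cos θ)/κ = (1 − 0.65834)/1.2110 = 0.28213
z = sin θ / κ = 0.75272/1.2110 = 0.62157
x = ρ cos φ = 0.28213 × cos(178.43°) = -0.28202
y = ρ sin φ = 0.28213 × sin(178.43°) = 0.00773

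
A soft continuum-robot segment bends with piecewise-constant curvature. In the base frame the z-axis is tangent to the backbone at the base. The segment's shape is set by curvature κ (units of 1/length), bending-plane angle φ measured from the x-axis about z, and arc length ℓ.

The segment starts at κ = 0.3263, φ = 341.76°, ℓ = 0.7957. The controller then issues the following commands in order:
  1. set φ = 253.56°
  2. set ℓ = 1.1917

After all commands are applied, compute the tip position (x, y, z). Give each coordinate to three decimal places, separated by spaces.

-0.065 -0.219 1.162

initial: κ=0.3263, φ=341.76°, ℓ=0.7957
cmd 1: set φ=253.56° → (κ,φ,ℓ)=(0.3263,253.56°,0.7957) → tip=(-0.0291,-0.0985,0.7868)
cmd 2: set ℓ=1.1917 → (κ,φ,ℓ)=(0.3263,253.56°,1.1917) → tip=(-0.0648,-0.2194,1.1619)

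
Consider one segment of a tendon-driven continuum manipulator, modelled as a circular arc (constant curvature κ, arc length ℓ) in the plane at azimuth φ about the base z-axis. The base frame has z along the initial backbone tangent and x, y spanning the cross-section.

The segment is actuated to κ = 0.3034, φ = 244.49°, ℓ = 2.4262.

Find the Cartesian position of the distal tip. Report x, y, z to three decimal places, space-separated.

θ = κ·ℓ = 0.3034 × 2.4262 = 0.73611 rad
ρ = (1 − cos θ)/κ = (1 − 0.74109)/0.3034 = 0.85337
z = sin θ / κ = 0.67141/0.3034 = 2.21295
x = ρ cos φ = 0.85337 × cos(244.49°) = -0.36752
y = ρ sin φ = 0.85337 × sin(244.49°) = -0.77018

-0.368 -0.770 2.213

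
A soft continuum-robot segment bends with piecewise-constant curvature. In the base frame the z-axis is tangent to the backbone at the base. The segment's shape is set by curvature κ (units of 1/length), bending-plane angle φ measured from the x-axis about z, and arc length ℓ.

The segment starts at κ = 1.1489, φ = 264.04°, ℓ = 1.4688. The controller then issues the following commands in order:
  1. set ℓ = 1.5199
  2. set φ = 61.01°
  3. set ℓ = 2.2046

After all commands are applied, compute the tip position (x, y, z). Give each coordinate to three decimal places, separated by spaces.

initial: κ=1.1489, φ=264.04°, ℓ=1.4688
cmd 1: set ℓ=1.5199 → (κ,φ,ℓ)=(1.1489,264.04°,1.5199) → tip=(-0.1061,-1.0168,0.8570)
cmd 2: set φ=61.01° → (κ,φ,ℓ)=(1.1489,61.01°,1.5199) → tip=(0.4955,0.8942,0.8570)
cmd 3: set ℓ=2.2046 → (κ,φ,ℓ)=(1.1489,61.01°,2.2046) → tip=(0.7679,1.3859,0.4977)

0.768 1.386 0.498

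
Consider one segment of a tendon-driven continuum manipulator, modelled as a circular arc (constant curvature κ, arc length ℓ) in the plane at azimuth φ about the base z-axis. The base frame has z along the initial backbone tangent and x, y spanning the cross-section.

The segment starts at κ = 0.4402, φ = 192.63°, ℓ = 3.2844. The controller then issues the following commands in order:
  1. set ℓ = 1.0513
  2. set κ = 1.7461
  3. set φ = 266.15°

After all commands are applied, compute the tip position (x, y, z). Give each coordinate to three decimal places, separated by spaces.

-0.049 -0.721 0.553

initial: κ=0.4402, φ=192.63°, ℓ=3.2844
cmd 1: set ℓ=1.0513 → (κ,φ,ℓ)=(0.4402,192.63°,1.0513) → tip=(-0.2332,-0.0522,1.0142)
cmd 2: set κ=1.7461 → (κ,φ,ℓ)=(1.7461,192.63°,1.0513) → tip=(-0.7051,-0.1580,0.5527)
cmd 3: set φ=266.15° → (κ,φ,ℓ)=(1.7461,266.15°,1.0513) → tip=(-0.0485,-0.7210,0.5527)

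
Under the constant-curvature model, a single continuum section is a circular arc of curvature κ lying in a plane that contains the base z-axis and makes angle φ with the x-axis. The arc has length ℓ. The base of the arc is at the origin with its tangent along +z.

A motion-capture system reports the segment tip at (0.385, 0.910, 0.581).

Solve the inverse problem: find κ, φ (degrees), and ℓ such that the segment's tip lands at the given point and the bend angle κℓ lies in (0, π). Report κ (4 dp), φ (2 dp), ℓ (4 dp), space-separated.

1.5041 67.07 1.3819

ρ = √(x²+y²) = √(0.385² + 0.910²) = 0.98809
φ = atan2(y, x) mod 360° = atan2(0.910, 0.385) = 67.0679°
|p|² = ρ² + z² = 0.98809² + 0.581² = 1.31389
κ = 2ρ / |p|² = 2×0.98809 / 1.31389 = 1.50408
θ = 2·atan2(ρ, z) = 2·atan2(0.98809, 0.581) = 2.07849 rad
ℓ = θ/κ = 2.07849/1.50408 = 1.38191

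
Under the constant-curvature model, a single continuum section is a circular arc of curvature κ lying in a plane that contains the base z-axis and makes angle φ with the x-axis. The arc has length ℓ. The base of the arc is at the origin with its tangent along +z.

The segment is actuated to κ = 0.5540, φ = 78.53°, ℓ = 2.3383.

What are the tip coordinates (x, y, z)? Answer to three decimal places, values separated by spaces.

θ = κ·ℓ = 0.5540 × 2.3383 = 1.29542 rad
ρ = (1 − cos θ)/κ = (1 − 0.27191)/0.5540 = 1.31424
z = sin θ / κ = 0.96232/0.5540 = 1.73704
x = ρ cos φ = 1.31424 × cos(78.53°) = 0.26134
y = ρ sin φ = 1.31424 × sin(78.53°) = 1.28799

0.261 1.288 1.737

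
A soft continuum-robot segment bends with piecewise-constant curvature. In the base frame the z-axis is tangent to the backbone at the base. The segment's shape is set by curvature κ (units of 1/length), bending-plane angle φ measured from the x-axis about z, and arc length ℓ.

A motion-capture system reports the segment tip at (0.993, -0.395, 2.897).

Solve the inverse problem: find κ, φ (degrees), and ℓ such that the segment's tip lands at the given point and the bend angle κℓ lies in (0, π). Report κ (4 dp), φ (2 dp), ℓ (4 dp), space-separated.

0.2242 338.31 3.1531

ρ = √(x²+y²) = √(0.993² + -0.395²) = 1.06868
φ = atan2(y, x) mod 360° = atan2(-0.395, 0.993) = 338.3081°
|p|² = ρ² + z² = 1.06868² + 2.897² = 9.53468
κ = 2ρ / |p|² = 2×1.06868 / 9.53468 = 0.22417
θ = 2·atan2(ρ, z) = 2·atan2(1.06868, 2.897) = 0.70681 rad
ℓ = θ/κ = 0.70681/0.22417 = 3.15305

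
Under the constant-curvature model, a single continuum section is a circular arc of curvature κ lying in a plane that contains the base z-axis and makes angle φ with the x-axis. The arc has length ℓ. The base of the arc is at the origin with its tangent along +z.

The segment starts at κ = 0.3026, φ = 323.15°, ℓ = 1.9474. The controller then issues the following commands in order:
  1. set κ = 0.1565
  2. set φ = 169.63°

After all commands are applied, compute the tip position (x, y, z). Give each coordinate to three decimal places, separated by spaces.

initial: κ=0.3026, φ=323.15°, ℓ=1.9474
cmd 1: set κ=0.1565 → (κ,φ,ℓ)=(0.1565,323.15°,1.9474) → tip=(0.2356,-0.1766,1.9174)
cmd 2: set φ=169.63° → (κ,φ,ℓ)=(0.1565,169.63°,1.9474) → tip=(-0.2897,0.0530,1.9174)

-0.290 0.053 1.917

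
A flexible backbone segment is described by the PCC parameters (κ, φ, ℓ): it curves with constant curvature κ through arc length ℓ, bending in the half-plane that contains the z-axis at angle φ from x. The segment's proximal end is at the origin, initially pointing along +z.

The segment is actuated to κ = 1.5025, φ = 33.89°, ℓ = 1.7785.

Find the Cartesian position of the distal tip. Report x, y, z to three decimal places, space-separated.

1.045 0.702 0.301

θ = κ·ℓ = 1.5025 × 1.7785 = 2.67220 rad
ρ = (1 − cos θ)/κ = (1 − -0.89184)/1.5025 = 1.25913
z = sin θ / κ = 0.45235/1.5025 = 0.30106
x = ρ cos φ = 1.25913 × cos(33.89°) = 1.04522
y = ρ sin φ = 1.25913 × sin(33.89°) = 0.70209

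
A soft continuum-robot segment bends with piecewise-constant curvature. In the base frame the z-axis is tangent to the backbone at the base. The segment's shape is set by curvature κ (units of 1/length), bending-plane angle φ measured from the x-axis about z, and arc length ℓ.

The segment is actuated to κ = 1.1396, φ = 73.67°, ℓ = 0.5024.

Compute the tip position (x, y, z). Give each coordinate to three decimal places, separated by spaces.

0.039 0.134 0.475

θ = κ·ℓ = 1.1396 × 0.5024 = 0.57254 rad
ρ = (1 − cos θ)/κ = (1 − 0.84053)/1.1396 = 0.13993
z = sin θ / κ = 0.54176/1.1396 = 0.47540
x = ρ cos φ = 0.13993 × cos(73.67°) = 0.03935
y = ρ sin φ = 0.13993 × sin(73.67°) = 0.13429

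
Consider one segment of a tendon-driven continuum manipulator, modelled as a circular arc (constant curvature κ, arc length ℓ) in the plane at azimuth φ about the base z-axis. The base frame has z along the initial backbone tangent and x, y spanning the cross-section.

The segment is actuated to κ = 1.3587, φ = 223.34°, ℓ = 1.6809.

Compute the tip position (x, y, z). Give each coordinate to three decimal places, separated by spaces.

-0.885 -0.836 0.557

θ = κ·ℓ = 1.3587 × 1.6809 = 2.28384 rad
ρ = (1 − cos θ)/κ = (1 − -0.65414)/1.3587 = 1.21744
z = sin θ / κ = 0.75638/1.3587 = 0.55669
x = ρ cos φ = 1.21744 × cos(223.34°) = -0.88544
y = ρ sin φ = 1.21744 × sin(223.34°) = -0.83556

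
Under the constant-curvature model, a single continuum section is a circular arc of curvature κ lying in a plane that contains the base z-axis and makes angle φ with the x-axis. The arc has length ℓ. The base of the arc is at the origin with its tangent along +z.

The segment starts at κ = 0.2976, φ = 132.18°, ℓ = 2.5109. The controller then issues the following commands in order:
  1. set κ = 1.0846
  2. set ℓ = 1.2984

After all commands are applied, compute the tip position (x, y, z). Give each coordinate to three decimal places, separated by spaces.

-0.519 0.573 0.910

initial: κ=0.2976, φ=132.18°, ℓ=2.5109
cmd 1: set κ=1.0846 → (κ,φ,ℓ)=(1.0846,132.18°,2.5109) → tip=(-1.1848,1.3076,0.3745)
cmd 2: set ℓ=1.2984 → (κ,φ,ℓ)=(1.0846,132.18°,1.2984) → tip=(-0.5189,0.5727,0.9098)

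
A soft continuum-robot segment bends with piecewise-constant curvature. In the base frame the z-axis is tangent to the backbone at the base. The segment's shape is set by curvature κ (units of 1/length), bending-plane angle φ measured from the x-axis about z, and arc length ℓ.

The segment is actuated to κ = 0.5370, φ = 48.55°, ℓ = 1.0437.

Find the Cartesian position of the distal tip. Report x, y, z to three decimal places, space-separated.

0.189 0.214 0.990

θ = κ·ℓ = 0.5370 × 1.0437 = 0.56047 rad
ρ = (1 − cos θ)/κ = (1 − 0.84701)/0.5370 = 0.28490
z = sin θ / κ = 0.53158/0.5370 = 0.98991
x = ρ cos φ = 0.28490 × cos(48.55°) = 0.18860
y = ρ sin φ = 0.28490 × sin(48.55°) = 0.21354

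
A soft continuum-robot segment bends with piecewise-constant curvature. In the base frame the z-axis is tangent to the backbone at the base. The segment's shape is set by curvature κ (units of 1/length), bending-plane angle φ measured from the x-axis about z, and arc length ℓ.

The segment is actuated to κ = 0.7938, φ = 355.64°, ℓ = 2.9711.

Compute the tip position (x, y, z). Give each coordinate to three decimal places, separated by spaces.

θ = κ·ℓ = 0.7938 × 2.9711 = 2.35846 rad
ρ = (1 − cos θ)/κ = (1 − -0.70871)/0.7938 = 2.15257
z = sin θ / κ = 0.70550/0.7938 = 0.88877
x = ρ cos φ = 2.15257 × cos(355.64°) = 2.14634
y = ρ sin φ = 2.15257 × sin(355.64°) = -0.16364

2.146 -0.164 0.889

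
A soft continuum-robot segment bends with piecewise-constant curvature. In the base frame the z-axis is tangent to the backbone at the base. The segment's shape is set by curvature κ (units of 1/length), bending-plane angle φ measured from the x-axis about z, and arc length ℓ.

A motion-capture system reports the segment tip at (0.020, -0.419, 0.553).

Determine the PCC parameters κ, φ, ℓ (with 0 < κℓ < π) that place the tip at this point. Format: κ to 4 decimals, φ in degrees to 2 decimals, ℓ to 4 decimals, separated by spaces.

ρ = √(x²+y²) = √(0.020² + -0.419²) = 0.41948
φ = atan2(y, x) mod 360° = atan2(-0.419, 0.020) = 272.7328°
|p|² = ρ² + z² = 0.41948² + 0.553² = 0.48177
κ = 2ρ / |p|² = 2×0.41948 / 0.48177 = 1.74140
θ = 2·atan2(ρ, z) = 2·atan2(0.41948, 0.553) = 1.29790 rad
ℓ = θ/κ = 1.29790/1.74140 = 0.74532

1.7414 272.73 0.7453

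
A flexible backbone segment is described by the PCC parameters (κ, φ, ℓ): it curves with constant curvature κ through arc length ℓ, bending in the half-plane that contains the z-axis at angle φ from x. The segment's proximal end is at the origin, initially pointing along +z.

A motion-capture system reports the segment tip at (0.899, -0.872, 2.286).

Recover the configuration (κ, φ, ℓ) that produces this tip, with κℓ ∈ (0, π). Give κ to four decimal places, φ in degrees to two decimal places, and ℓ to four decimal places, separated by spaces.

0.3687 315.87 2.7190

ρ = √(x²+y²) = √(0.899² + -0.872²) = 1.25243
φ = atan2(y, x) mod 360° = atan2(-0.872, 0.899) = 315.8734°
|p|² = ρ² + z² = 1.25243² + 2.286² = 6.79438
κ = 2ρ / |p|² = 2×1.25243 / 6.79438 = 0.36867
θ = 2·atan2(ρ, z) = 2·atan2(1.25243, 2.286) = 1.00241 rad
ℓ = θ/κ = 1.00241/0.36867 = 2.71902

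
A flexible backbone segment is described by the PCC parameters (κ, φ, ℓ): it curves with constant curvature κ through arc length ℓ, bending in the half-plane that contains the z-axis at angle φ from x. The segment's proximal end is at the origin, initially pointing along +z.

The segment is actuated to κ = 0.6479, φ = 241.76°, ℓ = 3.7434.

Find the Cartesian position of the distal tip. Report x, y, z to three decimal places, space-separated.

θ = κ·ℓ = 0.6479 × 3.7434 = 2.42535 rad
ρ = (1 − cos θ)/κ = (1 − -0.75428)/0.6479 = 2.70764
z = sin θ / κ = 0.65656/0.6479 = 1.01336
x = ρ cos φ = 2.70764 × cos(241.76°) = -1.28116
y = ρ sin φ = 2.70764 × sin(241.76°) = -2.38535

-1.281 -2.385 1.013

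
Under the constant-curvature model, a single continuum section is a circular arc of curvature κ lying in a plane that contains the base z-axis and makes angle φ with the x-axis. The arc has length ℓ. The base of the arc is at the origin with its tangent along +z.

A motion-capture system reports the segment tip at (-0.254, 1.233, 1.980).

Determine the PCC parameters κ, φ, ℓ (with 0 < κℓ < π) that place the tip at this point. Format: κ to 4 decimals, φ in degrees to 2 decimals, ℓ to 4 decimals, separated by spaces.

0.4573 101.64 2.4766

ρ = √(x²+y²) = √(-0.254² + 1.233²) = 1.25889
φ = atan2(y, x) mod 360° = atan2(1.233, -0.254) = 101.6402°
|p|² = ρ² + z² = 1.25889² + 1.980² = 5.50521
κ = 2ρ / |p|² = 2×1.25889 / 5.50521 = 0.45735
θ = 2·atan2(ρ, z) = 2·atan2(1.25889, 1.980) = 1.13266 rad
ℓ = θ/κ = 1.13266/0.45735 = 2.47660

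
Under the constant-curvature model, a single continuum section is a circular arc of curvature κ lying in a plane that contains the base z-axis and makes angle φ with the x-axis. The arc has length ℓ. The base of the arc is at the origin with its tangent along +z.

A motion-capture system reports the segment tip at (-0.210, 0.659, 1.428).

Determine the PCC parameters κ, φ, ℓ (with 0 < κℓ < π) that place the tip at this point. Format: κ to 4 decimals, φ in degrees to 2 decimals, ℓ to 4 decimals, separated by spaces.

0.5495 107.68 1.6418

ρ = √(x²+y²) = √(-0.210² + 0.659²) = 0.69165
φ = atan2(y, x) mod 360° = atan2(0.659, -0.210) = 107.6752°
|p|² = ρ² + z² = 0.69165² + 1.428² = 2.51756
κ = 2ρ / |p|² = 2×0.69165 / 2.51756 = 0.54946
θ = 2·atan2(ρ, z) = 2·atan2(0.69165, 1.428) = 0.90210 rad
ℓ = θ/κ = 0.90210/0.54946 = 1.64179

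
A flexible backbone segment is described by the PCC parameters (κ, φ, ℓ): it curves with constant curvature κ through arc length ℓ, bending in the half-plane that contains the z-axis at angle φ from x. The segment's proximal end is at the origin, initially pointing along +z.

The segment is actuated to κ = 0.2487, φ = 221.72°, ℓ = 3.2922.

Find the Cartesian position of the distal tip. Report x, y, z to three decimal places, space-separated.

θ = κ·ℓ = 0.2487 × 3.2922 = 0.81877 rad
ρ = (1 − cos θ)/κ = (1 − 0.68312)/0.2487 = 1.27415
z = sin θ / κ = 0.73031/0.2487 = 2.93649
x = ρ cos φ = 1.27415 × cos(221.72°) = -0.95103
y = ρ sin φ = 1.27415 × sin(221.72°) = -0.84793

-0.951 -0.848 2.936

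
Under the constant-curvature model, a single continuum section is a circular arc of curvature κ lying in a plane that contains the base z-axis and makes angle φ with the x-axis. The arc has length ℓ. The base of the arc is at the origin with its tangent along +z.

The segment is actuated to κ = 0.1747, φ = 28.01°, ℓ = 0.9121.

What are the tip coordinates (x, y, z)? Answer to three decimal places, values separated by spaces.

θ = κ·ℓ = 0.1747 × 0.9121 = 0.15934 rad
ρ = (1 − cos θ)/κ = (1 − 0.98733)/0.1747 = 0.07252
z = sin θ / κ = 0.15867/0.1747 = 0.90825
x = ρ cos φ = 0.07252 × cos(28.01°) = 0.06402
y = ρ sin φ = 0.07252 × sin(28.01°) = 0.03405

0.064 0.034 0.908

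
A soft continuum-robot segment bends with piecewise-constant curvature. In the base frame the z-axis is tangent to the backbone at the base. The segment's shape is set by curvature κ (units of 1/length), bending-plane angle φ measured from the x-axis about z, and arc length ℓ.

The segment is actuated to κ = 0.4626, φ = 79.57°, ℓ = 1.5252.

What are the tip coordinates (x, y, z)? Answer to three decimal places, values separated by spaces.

θ = κ·ℓ = 0.4626 × 1.5252 = 0.70556 rad
ρ = (1 − cos θ)/κ = (1 − 0.76125)/0.4626 = 0.51610
z = sin θ / κ = 0.64846/0.4626 = 1.40177
x = ρ cos φ = 0.51610 × cos(79.57°) = 0.09343
y = ρ sin φ = 0.51610 × sin(79.57°) = 0.50758

0.093 0.508 1.402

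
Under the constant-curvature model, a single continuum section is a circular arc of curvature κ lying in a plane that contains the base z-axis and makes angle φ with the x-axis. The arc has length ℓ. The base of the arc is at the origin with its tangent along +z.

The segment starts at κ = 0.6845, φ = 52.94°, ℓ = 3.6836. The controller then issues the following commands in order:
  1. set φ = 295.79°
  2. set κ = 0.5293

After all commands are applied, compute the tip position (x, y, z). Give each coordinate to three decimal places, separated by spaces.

1.126 -2.330 1.755

initial: κ=0.6845, φ=52.94°, ℓ=3.6836
cmd 1: set φ=295.79° → (κ,φ,ℓ)=(0.6845,295.79°,3.6836) → tip=(1.1529,-2.3859,0.8490)
cmd 2: set κ=0.5293 → (κ,φ,ℓ)=(0.5293,295.79°,3.6836) → tip=(1.1261,-2.3304,1.7553)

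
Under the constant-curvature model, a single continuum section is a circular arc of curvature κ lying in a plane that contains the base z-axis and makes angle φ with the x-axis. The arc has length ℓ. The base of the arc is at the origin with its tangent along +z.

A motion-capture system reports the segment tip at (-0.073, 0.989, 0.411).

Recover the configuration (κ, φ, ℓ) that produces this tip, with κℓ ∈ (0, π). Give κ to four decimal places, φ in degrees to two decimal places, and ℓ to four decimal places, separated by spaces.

1.7211 94.22 1.3688

ρ = √(x²+y²) = √(-0.073² + 0.989²) = 0.99169
φ = atan2(y, x) mod 360° = atan2(0.989, -0.073) = 94.2215°
|p|² = ρ² + z² = 0.99169² + 0.411² = 1.15237
κ = 2ρ / |p|² = 2×0.99169 / 1.15237 = 1.72113
θ = 2·atan2(ρ, z) = 2·atan2(0.99169, 0.411) = 2.35580 rad
ℓ = θ/κ = 2.35580/1.72113 = 1.36875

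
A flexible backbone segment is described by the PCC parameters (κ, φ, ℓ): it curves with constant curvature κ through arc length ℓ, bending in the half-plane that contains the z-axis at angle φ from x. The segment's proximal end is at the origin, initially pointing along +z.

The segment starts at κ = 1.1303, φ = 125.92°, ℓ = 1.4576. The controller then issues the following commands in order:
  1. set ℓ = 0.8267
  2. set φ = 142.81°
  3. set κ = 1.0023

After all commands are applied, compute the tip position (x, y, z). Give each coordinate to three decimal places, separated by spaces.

-0.258 0.195 0.735

initial: κ=1.1303, φ=125.92°, ℓ=1.4576
cmd 1: set ℓ=0.8267 → (κ,φ,ℓ)=(1.1303,125.92°,0.8267) → tip=(-0.2106,0.2907,0.7115)
cmd 2: set φ=142.81° → (κ,φ,ℓ)=(1.1303,142.81°,0.8267) → tip=(-0.2859,0.2170,0.7115)
cmd 3: set κ=1.0023 → (κ,φ,ℓ)=(1.0023,142.81°,0.8267) → tip=(-0.2576,0.1955,0.7353)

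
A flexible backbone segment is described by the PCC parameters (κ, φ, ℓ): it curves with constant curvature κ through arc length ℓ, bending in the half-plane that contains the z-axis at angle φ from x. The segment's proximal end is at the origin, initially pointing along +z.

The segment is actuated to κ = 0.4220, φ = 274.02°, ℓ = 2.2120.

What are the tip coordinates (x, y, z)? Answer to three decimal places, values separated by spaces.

θ = κ·ℓ = 0.4220 × 2.2120 = 0.93346 rad
ρ = (1 − cos θ)/κ = (1 − 0.59505)/0.4220 = 0.95959
z = sin θ / κ = 0.80369/0.4220 = 1.90447
x = ρ cos φ = 0.95959 × cos(274.02°) = 0.06727
y = ρ sin φ = 0.95959 × sin(274.02°) = -0.95723

0.067 -0.957 1.904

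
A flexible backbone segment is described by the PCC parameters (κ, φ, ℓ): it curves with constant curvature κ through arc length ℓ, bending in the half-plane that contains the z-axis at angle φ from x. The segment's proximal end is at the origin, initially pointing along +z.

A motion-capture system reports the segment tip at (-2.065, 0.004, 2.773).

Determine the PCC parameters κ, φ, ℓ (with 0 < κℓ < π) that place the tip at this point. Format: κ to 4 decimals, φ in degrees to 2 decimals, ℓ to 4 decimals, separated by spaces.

0.3455 179.89 3.7053

ρ = √(x²+y²) = √(-2.065² + 0.004²) = 2.06500
φ = atan2(y, x) mod 360° = atan2(0.004, -2.065) = 179.8890°
|p|² = ρ² + z² = 2.06500² + 2.773² = 11.95377
κ = 2ρ / |p|² = 2×2.06500 / 11.95377 = 0.34550
θ = 2·atan2(ρ, z) = 2·atan2(2.06500, 2.773) = 1.28018 rad
ℓ = θ/κ = 1.28018/0.34550 = 3.70531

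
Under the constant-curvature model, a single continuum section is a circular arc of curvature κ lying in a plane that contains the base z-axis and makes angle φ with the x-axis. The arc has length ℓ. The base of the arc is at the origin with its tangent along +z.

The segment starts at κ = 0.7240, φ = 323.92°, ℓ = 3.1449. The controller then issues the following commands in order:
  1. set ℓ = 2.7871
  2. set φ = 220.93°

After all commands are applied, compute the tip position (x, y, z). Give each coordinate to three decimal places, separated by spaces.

initial: κ=0.7240, φ=323.92°, ℓ=3.1449
cmd 1: set ℓ=2.7871 → (κ,φ,ℓ)=(0.7240,323.92°,2.7871) → tip=(1.5989,-1.1651,1.2455)
cmd 2: set φ=220.93° → (κ,φ,ℓ)=(0.7240,220.93°,2.7871) → tip=(-1.4947,-1.2961,1.2455)

-1.495 -1.296 1.245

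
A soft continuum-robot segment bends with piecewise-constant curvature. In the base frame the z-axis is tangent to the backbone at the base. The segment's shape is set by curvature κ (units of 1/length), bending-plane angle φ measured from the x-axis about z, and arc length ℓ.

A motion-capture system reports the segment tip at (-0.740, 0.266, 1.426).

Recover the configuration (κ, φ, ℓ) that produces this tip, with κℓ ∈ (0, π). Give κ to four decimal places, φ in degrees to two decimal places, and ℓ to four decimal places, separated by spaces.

ρ = √(x²+y²) = √(-0.740² + 0.266²) = 0.78636
φ = atan2(y, x) mod 360° = atan2(0.266, -0.740) = 160.2285°
|p|² = ρ² + z² = 0.78636² + 1.426² = 2.65183
κ = 2ρ / |p|² = 2×0.78636 / 2.65183 = 0.59307
θ = 2·atan2(ρ, z) = 2·atan2(0.78636, 1.426) = 1.00790 rad
ℓ = θ/κ = 1.00790/0.59307 = 1.69947

0.5931 160.23 1.6995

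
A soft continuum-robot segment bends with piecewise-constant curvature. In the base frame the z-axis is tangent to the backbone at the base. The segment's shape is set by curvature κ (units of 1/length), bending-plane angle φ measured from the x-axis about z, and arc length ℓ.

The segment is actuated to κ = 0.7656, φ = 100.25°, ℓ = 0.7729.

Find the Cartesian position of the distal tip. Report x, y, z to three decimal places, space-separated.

θ = κ·ℓ = 0.7656 × 0.7729 = 0.59173 rad
ρ = (1 − cos θ)/κ = (1 − 0.82998)/0.7656 = 0.22208
z = sin θ / κ = 0.55780/0.7656 = 0.72858
x = ρ cos φ = 0.22208 × cos(100.25°) = -0.03952
y = ρ sin φ = 0.22208 × sin(100.25°) = 0.21854

-0.040 0.219 0.729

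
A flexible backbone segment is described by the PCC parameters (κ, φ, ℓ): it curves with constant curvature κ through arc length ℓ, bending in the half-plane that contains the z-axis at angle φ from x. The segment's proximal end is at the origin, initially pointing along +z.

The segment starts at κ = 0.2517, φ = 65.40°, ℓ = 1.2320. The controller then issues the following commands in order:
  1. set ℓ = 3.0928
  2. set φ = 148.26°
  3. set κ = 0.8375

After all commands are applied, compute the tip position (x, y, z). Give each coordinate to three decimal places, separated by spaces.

-1.880 1.163 0.626

initial: κ=0.2517, φ=65.40°, ℓ=1.2320
cmd 1: set ℓ=3.0928 → (κ,φ,ℓ)=(0.2517,65.40°,3.0928) → tip=(0.4763,1.0404,2.7898)
cmd 2: set φ=148.26° → (κ,φ,ℓ)=(0.2517,148.26°,3.0928) → tip=(-0.9731,0.6019,2.7898)
cmd 3: set κ=0.8375 → (κ,φ,ℓ)=(0.8375,148.26°,3.0928) → tip=(-1.8804,1.1632,0.6255)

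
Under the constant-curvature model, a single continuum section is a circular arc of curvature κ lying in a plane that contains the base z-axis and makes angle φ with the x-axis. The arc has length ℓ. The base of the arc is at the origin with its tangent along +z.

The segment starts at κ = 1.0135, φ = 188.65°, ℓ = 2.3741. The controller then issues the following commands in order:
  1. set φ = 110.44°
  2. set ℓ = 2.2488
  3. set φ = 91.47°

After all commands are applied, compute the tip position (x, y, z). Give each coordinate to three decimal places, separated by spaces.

-0.042 1.628 0.749

initial: κ=1.0135, φ=188.65°, ℓ=2.3741
cmd 1: set φ=110.44° → (κ,φ,ℓ)=(1.0135,110.44°,2.3741) → tip=(-0.6001,1.6101,0.6620)
cmd 2: set ℓ=2.2488 → (κ,φ,ℓ)=(1.0135,110.44°,2.2488) → tip=(-0.5688,1.5261,0.7493)
cmd 3: set φ=91.47° → (κ,φ,ℓ)=(1.0135,91.47°,2.2488) → tip=(-0.0418,1.6281,0.7493)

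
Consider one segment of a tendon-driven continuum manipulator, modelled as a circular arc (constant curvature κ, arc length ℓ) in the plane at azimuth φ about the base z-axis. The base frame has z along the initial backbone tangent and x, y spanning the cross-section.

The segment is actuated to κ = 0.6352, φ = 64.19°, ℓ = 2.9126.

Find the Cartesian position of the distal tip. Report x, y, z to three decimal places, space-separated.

0.874 1.808 1.513

θ = κ·ℓ = 0.6352 × 2.9126 = 1.85008 rad
ρ = (1 − cos θ)/κ = (1 − -0.27567)/0.6352 = 2.00830
z = sin θ / κ = 0.96125/0.6352 = 1.51331
x = ρ cos φ = 2.00830 × cos(64.19°) = 0.87439
y = ρ sin φ = 2.00830 × sin(64.19°) = 1.80796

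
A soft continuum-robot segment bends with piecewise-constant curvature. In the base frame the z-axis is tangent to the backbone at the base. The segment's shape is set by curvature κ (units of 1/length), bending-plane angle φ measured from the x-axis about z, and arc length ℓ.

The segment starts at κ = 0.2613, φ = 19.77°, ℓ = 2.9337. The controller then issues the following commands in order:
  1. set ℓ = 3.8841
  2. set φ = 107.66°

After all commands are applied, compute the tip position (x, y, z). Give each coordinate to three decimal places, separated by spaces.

initial: κ=0.2613, φ=19.77°, ℓ=2.9337
cmd 1: set ℓ=3.8841 → (κ,φ,ℓ)=(0.2613,19.77°,3.8841) → tip=(1.7010,0.6114,3.2508)
cmd 2: set φ=107.66° → (κ,φ,ℓ)=(0.2613,107.66°,3.8841) → tip=(-0.5483,1.7223,3.2508)

-0.548 1.722 3.251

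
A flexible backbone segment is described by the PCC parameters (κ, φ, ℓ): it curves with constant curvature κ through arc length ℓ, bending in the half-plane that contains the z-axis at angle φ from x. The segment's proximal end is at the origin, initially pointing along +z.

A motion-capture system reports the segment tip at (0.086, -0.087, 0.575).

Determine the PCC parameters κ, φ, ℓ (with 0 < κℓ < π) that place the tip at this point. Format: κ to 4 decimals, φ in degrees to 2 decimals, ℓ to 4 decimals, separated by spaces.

ρ = √(x²+y²) = √(0.086² + -0.087²) = 0.12233
φ = atan2(y, x) mod 360° = atan2(-0.087, 0.086) = 314.6688°
|p|² = ρ² + z² = 0.12233² + 0.575² = 0.34559
κ = 2ρ / |p|² = 2×0.12233 / 0.34559 = 0.70796
θ = 2·atan2(ρ, z) = 2·atan2(0.12233, 0.575) = 0.41925 rad
ℓ = θ/κ = 0.41925/0.70796 = 0.59220

0.7080 314.67 0.5922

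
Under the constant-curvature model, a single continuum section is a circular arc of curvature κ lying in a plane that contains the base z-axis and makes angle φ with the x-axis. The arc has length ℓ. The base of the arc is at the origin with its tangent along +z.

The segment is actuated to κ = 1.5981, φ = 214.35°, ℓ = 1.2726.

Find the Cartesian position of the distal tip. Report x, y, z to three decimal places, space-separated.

θ = κ·ℓ = 1.5981 × 1.2726 = 2.03374 rad
ρ = (1 − cos θ)/κ = (1 − -0.44659)/1.5981 = 0.90519
z = sin θ / κ = 0.89474/1.5981 = 0.55988
x = ρ cos φ = 0.90519 × cos(214.35°) = -0.74733
y = ρ sin φ = 0.90519 × sin(214.35°) = -0.51075

-0.747 -0.511 0.560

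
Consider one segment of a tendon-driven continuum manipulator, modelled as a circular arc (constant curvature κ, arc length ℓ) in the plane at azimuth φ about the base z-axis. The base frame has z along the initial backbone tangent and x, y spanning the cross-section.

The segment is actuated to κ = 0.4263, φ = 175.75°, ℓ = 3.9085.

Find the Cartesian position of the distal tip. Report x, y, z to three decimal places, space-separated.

θ = κ·ℓ = 0.4263 × 3.9085 = 1.66619 rad
ρ = (1 − cos θ)/κ = (1 − -0.09525)/0.4263 = 2.56921
z = sin θ / κ = 0.99545/0.4263 = 2.33510
x = ρ cos φ = 2.56921 × cos(175.75°) = -2.56214
y = ρ sin φ = 2.56921 × sin(175.75°) = 0.19040

-2.562 0.190 2.335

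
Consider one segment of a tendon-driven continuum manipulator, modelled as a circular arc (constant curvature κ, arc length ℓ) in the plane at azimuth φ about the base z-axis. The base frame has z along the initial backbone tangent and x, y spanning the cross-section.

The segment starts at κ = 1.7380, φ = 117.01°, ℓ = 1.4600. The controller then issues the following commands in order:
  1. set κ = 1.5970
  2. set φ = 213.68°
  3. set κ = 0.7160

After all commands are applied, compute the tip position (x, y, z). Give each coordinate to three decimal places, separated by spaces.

-0.579 -0.386 1.208

initial: κ=1.7380, φ=117.01°, ℓ=1.4600
cmd 1: set κ=1.5970 → (κ,φ,ℓ)=(1.5970,117.01°,1.4600) → tip=(-0.4805,0.9425,0.4535)
cmd 2: set φ=213.68° → (κ,φ,ℓ)=(1.5970,213.68°,1.4600) → tip=(-0.8804,-0.5867,0.4535)
cmd 3: set κ=0.7160 → (κ,φ,ℓ)=(0.7160,213.68°,1.4600) → tip=(-0.5793,-0.3860,1.2082)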